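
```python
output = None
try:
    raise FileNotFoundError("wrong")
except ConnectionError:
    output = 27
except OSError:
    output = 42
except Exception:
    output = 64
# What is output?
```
42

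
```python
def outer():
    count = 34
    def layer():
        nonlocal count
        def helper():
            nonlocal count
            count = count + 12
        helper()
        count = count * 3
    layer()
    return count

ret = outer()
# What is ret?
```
138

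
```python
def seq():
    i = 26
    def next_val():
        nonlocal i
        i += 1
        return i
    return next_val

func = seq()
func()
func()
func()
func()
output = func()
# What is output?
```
31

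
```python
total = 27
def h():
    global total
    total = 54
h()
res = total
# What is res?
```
54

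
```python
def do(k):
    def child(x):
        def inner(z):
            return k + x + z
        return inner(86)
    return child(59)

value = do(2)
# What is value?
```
147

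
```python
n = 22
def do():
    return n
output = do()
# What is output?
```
22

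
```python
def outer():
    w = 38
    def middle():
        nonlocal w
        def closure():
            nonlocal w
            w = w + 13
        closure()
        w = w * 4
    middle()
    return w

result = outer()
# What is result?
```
204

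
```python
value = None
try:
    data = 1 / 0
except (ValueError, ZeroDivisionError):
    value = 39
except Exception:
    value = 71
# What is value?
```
39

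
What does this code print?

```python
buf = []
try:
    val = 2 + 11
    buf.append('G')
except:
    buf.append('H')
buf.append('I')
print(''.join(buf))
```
GI

No exception, try block completes normally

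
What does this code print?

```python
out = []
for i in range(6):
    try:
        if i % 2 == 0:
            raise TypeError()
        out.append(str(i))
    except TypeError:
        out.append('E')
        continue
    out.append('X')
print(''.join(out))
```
E1XE3XE5X

continue in except skips rest of loop body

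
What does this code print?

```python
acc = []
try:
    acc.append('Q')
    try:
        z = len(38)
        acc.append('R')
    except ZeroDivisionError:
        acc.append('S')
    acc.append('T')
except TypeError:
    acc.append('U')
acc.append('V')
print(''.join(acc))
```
QUV

Inner handler doesn't match, propagates to outer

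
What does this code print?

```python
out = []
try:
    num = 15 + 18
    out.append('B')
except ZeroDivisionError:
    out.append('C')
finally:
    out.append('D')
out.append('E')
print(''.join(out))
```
BDE

finally runs after normal execution too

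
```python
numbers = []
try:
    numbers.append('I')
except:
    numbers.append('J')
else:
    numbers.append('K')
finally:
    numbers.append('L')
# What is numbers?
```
['I', 'K', 'L']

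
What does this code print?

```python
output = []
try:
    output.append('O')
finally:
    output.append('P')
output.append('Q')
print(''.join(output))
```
OPQ

try/finally without except, no exception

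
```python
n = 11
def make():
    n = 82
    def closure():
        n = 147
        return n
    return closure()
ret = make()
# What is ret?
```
147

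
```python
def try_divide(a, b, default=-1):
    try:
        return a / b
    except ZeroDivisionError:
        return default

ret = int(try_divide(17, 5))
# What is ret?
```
3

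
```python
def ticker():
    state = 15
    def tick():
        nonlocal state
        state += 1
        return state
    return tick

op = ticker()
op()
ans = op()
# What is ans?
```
17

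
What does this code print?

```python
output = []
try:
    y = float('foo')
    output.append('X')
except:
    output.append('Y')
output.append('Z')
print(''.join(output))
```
YZ

Exception raised in try, caught by bare except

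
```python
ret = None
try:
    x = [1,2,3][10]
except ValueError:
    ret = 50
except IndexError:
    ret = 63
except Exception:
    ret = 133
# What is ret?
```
63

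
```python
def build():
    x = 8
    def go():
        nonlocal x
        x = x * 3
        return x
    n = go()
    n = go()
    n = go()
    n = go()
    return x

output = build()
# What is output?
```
648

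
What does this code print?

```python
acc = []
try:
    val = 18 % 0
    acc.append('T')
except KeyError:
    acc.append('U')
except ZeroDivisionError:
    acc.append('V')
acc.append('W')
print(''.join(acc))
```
VW

ZeroDivisionError is caught by its specific handler, not KeyError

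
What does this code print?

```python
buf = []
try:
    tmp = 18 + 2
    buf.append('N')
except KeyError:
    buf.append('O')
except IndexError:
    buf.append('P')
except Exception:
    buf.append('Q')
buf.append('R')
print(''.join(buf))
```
NR

No exception, try block completes normally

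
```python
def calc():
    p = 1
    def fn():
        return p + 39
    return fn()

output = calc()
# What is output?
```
40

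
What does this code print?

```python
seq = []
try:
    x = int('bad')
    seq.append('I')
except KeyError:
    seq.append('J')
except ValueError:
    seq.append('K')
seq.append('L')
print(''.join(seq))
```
KL

ValueError is caught by its specific handler, not KeyError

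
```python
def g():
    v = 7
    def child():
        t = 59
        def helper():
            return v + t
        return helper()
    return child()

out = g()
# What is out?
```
66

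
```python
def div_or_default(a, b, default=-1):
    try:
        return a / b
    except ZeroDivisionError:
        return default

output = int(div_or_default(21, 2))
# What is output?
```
10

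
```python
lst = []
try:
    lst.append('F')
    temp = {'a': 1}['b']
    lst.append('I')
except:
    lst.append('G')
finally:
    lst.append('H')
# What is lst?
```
['F', 'G', 'H']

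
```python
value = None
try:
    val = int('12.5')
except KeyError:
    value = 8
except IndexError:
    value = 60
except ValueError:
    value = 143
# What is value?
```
143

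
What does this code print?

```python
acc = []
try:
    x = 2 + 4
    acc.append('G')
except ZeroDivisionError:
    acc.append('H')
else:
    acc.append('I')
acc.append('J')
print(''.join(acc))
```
GIJ

else block runs when no exception occurs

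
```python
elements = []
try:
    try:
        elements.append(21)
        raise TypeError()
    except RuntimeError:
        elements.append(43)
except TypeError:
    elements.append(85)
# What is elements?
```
[21, 85]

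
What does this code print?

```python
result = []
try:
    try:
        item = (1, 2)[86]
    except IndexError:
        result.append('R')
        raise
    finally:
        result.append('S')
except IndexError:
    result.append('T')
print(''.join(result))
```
RST

finally runs before re-raised exception propagates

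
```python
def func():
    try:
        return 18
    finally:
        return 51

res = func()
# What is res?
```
51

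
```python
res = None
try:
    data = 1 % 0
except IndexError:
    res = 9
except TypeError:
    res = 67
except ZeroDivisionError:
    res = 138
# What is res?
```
138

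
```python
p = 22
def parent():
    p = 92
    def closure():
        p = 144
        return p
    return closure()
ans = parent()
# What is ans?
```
144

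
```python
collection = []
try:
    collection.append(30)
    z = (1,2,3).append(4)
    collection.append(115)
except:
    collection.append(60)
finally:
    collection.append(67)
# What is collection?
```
[30, 60, 67]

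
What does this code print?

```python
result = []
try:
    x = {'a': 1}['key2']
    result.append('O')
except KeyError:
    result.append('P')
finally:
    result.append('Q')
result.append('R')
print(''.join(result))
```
PQR

finally always runs, even after exception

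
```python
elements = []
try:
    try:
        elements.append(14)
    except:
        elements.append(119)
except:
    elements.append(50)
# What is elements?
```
[14]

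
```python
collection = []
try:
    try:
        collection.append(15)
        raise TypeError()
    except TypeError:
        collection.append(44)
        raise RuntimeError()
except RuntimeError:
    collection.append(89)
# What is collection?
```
[15, 44, 89]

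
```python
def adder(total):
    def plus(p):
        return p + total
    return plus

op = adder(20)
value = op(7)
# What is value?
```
27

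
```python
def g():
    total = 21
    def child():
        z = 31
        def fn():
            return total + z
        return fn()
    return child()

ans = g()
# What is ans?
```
52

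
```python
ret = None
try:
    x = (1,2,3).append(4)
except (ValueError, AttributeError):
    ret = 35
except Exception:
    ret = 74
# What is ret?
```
35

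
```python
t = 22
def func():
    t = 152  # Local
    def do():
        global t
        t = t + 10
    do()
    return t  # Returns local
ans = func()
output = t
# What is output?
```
32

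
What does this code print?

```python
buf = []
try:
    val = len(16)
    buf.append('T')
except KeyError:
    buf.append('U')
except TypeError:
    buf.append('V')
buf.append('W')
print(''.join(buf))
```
VW

TypeError is caught by its specific handler, not KeyError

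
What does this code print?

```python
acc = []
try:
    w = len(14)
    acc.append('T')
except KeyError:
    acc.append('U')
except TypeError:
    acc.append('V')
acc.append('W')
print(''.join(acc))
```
VW

TypeError is caught by its specific handler, not KeyError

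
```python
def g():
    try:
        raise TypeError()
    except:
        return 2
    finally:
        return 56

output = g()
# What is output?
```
56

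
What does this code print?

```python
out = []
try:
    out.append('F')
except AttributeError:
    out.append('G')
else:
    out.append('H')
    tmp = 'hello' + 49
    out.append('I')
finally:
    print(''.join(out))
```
FH

Try succeeds, else appends 'H', TypeError in else is uncaught, finally prints before exception propagates ('I' never appended)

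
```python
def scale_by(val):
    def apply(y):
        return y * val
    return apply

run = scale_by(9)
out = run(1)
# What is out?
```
9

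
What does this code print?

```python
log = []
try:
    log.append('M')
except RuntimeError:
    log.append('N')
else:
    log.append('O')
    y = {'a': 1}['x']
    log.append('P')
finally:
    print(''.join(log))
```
MO

Try succeeds, else appends 'O', KeyError in else is uncaught, finally prints before exception propagates ('P' never appended)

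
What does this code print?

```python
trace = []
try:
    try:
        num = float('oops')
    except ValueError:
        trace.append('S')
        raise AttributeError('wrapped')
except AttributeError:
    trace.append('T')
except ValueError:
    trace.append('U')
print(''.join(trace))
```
ST

New AttributeError raised, caught by outer AttributeError handler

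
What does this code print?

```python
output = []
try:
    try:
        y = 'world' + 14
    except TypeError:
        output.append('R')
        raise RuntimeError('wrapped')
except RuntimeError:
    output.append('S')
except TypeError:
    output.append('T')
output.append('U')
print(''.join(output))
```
RSU

RuntimeError raised and caught, original TypeError not re-raised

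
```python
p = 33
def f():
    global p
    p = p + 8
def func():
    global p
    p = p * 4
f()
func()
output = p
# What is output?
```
164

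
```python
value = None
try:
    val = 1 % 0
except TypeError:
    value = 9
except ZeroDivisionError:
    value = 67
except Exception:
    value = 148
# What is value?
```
67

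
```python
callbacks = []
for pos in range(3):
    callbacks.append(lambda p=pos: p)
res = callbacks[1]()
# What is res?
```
1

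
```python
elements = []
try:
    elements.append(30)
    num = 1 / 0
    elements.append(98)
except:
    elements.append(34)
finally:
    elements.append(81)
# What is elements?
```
[30, 34, 81]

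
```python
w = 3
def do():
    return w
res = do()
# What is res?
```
3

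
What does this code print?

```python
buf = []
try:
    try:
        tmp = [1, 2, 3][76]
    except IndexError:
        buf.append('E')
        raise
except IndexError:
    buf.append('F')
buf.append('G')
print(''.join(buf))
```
EFG

raise without argument re-raises current exception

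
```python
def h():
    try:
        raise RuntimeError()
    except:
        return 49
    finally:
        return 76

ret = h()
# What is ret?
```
76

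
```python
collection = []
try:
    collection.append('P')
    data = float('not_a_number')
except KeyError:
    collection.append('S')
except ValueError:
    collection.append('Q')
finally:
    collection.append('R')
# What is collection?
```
['P', 'Q', 'R']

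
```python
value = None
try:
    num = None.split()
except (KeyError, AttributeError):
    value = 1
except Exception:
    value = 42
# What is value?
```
1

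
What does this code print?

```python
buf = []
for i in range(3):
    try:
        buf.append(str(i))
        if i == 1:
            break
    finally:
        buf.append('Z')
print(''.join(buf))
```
0Z1Z

finally runs even when breaking out of loop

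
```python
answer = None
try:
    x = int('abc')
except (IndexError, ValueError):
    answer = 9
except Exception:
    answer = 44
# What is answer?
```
9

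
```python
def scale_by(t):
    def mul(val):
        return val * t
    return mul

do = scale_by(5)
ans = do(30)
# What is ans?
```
150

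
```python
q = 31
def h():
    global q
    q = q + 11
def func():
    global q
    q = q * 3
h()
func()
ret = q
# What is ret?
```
126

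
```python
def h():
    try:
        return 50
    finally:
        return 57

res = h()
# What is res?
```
57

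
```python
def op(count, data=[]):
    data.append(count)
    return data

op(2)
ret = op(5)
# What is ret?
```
[2, 5]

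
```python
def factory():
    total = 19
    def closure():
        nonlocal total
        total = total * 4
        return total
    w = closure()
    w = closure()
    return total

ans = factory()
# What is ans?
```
304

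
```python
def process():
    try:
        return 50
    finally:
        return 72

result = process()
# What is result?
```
72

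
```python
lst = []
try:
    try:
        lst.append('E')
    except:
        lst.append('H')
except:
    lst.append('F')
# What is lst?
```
['E']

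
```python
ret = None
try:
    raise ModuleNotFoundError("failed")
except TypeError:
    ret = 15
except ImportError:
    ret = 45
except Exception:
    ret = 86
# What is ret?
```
45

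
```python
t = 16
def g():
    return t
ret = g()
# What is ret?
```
16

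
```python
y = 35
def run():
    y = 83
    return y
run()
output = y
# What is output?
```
35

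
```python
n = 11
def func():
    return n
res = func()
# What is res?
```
11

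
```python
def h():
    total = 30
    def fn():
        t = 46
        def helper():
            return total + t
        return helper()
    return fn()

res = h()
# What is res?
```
76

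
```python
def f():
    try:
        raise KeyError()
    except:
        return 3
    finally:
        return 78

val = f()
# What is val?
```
78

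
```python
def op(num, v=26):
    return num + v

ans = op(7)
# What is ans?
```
33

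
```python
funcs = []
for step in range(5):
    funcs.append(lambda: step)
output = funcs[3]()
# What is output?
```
4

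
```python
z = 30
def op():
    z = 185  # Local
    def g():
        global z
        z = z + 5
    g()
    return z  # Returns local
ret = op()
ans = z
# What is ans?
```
35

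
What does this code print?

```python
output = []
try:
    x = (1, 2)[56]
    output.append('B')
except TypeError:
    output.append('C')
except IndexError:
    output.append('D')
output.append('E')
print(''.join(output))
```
DE

IndexError is caught by its specific handler, not TypeError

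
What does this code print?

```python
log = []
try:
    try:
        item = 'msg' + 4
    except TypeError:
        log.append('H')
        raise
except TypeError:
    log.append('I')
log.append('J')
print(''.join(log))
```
HIJ

raise without argument re-raises current exception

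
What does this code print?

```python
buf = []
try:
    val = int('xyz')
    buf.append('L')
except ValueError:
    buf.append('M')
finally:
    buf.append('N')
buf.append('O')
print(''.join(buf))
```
MNO

finally always runs, even after exception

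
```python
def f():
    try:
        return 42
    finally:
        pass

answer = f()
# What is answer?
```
42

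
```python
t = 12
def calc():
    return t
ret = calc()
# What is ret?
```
12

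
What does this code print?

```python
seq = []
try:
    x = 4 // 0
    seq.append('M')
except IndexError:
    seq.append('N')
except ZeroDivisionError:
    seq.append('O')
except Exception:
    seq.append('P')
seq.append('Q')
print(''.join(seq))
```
OQ

ZeroDivisionError matches before generic Exception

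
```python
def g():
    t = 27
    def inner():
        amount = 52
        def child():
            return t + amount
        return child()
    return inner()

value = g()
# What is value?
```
79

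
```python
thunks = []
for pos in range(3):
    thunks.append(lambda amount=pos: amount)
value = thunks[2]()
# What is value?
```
2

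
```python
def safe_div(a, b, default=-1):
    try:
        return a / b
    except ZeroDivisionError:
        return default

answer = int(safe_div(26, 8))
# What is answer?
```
3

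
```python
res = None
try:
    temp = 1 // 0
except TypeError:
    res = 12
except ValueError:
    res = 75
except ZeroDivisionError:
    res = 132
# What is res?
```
132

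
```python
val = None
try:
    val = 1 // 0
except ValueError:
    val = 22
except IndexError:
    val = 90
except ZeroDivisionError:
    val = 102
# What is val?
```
102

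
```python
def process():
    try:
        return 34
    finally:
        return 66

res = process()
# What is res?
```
66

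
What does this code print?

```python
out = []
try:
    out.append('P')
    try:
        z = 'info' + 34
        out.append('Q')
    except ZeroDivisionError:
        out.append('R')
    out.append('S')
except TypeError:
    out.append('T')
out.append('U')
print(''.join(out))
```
PTU

Inner handler doesn't match, propagates to outer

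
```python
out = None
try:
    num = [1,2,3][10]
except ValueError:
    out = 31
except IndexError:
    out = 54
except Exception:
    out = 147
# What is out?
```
54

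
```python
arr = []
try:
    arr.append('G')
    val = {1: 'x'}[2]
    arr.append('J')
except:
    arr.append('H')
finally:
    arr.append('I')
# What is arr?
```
['G', 'H', 'I']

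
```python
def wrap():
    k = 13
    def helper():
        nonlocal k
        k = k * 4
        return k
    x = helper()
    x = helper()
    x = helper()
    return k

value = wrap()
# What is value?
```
832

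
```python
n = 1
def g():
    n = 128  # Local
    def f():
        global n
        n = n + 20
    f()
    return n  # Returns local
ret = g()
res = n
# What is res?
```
21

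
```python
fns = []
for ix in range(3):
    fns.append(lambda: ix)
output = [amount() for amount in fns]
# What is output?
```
[2, 2, 2]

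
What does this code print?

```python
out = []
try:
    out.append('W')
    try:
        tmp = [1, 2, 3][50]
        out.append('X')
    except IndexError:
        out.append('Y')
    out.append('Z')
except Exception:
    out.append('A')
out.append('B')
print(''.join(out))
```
WYZB

Inner exception caught by inner handler, outer continues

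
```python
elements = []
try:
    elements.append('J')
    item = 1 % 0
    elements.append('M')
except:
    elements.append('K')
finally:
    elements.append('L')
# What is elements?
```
['J', 'K', 'L']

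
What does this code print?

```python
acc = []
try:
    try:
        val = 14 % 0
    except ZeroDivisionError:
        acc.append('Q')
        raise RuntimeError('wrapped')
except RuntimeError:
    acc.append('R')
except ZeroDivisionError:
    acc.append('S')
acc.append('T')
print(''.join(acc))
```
QRT

RuntimeError raised and caught, original ZeroDivisionError not re-raised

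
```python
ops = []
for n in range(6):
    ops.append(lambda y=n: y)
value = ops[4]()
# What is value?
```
4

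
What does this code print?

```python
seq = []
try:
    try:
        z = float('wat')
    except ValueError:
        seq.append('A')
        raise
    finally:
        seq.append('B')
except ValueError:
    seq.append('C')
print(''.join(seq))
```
ABC

finally runs before re-raised exception propagates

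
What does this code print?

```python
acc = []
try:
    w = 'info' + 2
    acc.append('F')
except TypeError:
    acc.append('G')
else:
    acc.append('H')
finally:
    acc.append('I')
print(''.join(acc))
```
GI

Exception: except runs, else skipped, finally runs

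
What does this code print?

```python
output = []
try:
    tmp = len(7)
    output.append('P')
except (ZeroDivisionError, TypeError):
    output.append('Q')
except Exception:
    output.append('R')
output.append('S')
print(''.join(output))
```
QS

TypeError matches tuple containing it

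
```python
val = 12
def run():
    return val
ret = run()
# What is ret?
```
12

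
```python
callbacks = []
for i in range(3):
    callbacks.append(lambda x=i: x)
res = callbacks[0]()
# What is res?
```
0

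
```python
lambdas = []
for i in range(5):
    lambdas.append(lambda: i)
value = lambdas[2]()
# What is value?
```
4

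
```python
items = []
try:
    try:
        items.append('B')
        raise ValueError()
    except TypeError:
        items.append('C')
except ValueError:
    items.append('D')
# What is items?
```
['B', 'D']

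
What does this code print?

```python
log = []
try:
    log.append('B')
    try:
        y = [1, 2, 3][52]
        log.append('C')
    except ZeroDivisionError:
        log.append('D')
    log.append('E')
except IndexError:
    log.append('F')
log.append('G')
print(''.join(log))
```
BFG

Inner handler doesn't match, propagates to outer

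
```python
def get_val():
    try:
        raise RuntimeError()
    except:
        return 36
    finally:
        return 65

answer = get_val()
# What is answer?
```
65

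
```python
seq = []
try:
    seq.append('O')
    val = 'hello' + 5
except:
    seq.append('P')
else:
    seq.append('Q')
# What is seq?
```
['O', 'P']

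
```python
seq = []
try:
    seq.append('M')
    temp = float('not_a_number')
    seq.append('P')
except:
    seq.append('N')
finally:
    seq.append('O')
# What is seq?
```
['M', 'N', 'O']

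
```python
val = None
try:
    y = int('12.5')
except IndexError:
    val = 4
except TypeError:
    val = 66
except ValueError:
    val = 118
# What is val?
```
118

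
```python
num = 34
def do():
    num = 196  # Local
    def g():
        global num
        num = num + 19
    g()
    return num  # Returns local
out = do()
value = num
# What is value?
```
53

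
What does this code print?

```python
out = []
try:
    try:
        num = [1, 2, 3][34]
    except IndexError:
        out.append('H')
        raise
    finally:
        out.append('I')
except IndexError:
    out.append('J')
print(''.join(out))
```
HIJ

finally runs before re-raised exception propagates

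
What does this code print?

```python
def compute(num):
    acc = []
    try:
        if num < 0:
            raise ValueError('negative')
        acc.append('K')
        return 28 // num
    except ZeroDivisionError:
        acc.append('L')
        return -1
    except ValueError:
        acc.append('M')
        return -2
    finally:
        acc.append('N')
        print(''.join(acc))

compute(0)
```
KLN

num=0 causes ZeroDivisionError, caught, finally prints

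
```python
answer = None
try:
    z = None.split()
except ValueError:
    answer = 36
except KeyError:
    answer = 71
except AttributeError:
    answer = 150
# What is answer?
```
150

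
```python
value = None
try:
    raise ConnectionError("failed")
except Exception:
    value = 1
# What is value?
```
1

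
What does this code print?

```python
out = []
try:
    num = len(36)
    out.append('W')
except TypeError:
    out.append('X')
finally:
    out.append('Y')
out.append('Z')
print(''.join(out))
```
XYZ

finally always runs, even after exception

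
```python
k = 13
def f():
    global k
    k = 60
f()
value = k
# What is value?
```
60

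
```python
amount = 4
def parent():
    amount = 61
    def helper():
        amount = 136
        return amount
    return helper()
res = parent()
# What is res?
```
136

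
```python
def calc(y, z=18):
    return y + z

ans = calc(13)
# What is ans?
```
31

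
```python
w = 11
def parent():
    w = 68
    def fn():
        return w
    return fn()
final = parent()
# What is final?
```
68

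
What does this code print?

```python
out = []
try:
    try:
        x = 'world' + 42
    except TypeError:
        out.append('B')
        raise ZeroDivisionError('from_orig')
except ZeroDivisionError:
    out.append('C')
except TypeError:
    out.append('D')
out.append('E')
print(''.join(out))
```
BCE

ZeroDivisionError raised and caught, original TypeError not re-raised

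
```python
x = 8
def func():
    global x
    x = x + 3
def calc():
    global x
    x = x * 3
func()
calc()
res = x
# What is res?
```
33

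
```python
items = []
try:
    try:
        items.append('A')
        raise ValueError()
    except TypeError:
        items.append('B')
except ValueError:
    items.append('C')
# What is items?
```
['A', 'C']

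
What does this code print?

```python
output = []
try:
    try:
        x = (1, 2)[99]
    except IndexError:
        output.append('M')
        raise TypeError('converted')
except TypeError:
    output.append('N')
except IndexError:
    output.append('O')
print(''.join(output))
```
MN

New TypeError raised, caught by outer TypeError handler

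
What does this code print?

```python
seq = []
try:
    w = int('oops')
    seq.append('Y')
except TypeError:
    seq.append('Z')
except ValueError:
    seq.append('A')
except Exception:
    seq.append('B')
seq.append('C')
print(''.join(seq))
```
AC

ValueError matches before generic Exception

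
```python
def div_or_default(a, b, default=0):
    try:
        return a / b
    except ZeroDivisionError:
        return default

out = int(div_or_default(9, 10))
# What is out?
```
0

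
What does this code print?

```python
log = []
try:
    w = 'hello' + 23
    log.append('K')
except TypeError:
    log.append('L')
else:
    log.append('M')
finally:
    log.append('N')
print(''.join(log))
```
LN

Exception: except runs, else skipped, finally runs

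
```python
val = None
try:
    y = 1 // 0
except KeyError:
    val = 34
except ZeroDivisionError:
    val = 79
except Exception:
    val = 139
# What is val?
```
79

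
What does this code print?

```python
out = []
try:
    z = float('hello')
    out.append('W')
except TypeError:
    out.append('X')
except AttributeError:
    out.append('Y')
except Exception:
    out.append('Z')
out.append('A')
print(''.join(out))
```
ZA

ValueError not specifically caught, falls to Exception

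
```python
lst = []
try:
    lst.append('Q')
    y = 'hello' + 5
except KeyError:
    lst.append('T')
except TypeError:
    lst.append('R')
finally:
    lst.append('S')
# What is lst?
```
['Q', 'R', 'S']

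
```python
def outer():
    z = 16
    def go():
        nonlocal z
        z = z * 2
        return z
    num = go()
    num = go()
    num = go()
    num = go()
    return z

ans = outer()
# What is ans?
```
256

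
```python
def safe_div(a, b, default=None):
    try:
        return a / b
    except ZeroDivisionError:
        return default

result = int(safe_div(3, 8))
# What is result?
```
0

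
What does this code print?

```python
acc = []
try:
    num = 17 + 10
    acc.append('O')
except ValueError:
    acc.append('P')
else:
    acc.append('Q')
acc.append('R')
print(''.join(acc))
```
OQR

else block runs when no exception occurs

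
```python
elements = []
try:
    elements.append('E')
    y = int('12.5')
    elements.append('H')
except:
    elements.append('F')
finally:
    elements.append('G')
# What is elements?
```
['E', 'F', 'G']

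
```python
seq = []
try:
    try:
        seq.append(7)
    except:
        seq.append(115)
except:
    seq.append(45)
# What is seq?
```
[7]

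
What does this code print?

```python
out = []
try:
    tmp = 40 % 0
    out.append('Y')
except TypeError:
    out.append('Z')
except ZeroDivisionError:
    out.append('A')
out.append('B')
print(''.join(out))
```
AB

ZeroDivisionError is caught by its specific handler, not TypeError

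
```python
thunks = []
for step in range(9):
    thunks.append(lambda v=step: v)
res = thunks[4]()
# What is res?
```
4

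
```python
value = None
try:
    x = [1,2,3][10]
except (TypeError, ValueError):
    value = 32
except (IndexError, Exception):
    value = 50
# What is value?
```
50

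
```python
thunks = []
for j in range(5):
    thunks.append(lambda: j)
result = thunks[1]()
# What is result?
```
4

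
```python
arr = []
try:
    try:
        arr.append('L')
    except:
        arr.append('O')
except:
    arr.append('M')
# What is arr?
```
['L']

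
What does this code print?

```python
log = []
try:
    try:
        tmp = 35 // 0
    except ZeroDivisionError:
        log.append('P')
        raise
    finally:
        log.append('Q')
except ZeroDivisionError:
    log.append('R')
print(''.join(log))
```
PQR

finally runs before re-raised exception propagates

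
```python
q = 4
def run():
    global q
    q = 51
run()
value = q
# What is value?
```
51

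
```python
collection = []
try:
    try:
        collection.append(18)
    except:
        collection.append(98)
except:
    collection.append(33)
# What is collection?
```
[18]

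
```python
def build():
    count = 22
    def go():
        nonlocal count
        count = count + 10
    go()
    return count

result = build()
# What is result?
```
32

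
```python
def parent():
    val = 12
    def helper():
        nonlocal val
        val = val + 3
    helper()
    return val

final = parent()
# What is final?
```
15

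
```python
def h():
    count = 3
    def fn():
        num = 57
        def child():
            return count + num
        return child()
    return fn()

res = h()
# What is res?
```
60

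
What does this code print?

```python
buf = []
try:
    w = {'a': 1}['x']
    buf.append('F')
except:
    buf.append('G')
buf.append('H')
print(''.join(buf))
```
GH

Exception raised in try, caught by bare except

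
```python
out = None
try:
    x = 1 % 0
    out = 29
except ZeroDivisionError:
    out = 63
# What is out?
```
63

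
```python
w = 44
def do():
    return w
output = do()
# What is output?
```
44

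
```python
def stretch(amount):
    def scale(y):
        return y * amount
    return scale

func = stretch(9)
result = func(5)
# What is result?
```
45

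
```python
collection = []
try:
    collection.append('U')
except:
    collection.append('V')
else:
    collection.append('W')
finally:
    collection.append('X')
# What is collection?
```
['U', 'W', 'X']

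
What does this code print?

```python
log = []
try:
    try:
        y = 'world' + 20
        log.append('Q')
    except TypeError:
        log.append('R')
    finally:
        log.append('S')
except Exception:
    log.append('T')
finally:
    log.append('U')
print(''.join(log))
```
RSU

Both finally blocks run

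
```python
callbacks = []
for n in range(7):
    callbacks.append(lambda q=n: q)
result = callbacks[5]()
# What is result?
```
5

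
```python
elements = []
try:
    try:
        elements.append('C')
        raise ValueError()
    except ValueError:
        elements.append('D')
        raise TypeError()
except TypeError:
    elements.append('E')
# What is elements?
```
['C', 'D', 'E']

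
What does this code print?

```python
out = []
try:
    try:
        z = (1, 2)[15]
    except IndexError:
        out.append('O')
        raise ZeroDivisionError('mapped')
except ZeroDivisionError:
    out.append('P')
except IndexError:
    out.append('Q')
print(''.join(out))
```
OP

New ZeroDivisionError raised, caught by outer ZeroDivisionError handler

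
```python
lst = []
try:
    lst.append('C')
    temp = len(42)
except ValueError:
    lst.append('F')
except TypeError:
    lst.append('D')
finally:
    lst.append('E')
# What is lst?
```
['C', 'D', 'E']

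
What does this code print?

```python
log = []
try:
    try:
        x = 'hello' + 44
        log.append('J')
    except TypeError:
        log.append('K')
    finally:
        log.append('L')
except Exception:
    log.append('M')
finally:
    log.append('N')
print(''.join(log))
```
KLN

Both finally blocks run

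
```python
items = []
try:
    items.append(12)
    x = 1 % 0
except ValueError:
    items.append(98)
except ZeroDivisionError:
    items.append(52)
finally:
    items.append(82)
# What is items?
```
[12, 52, 82]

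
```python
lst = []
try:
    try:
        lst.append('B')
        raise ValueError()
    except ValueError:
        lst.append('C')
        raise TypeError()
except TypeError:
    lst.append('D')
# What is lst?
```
['B', 'C', 'D']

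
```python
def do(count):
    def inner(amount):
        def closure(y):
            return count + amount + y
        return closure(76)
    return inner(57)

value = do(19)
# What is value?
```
152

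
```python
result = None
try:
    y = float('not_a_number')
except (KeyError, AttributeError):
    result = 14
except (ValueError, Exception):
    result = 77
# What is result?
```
77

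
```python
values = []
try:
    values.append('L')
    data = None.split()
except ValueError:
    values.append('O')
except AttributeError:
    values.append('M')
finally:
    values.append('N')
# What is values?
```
['L', 'M', 'N']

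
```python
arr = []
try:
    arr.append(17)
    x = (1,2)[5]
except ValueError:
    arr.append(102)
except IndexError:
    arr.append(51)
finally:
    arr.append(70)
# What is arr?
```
[17, 51, 70]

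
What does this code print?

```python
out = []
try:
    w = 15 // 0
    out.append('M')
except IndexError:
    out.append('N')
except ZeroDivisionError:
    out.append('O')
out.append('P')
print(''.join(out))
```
OP

ZeroDivisionError is caught by its specific handler, not IndexError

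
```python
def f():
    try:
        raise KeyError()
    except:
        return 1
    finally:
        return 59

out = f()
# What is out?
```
59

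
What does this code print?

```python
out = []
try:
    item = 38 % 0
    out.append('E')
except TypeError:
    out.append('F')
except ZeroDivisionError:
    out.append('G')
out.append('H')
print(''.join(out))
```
GH

ZeroDivisionError is caught by its specific handler, not TypeError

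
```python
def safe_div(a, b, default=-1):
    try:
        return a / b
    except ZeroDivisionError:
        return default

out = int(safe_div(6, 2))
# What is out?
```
3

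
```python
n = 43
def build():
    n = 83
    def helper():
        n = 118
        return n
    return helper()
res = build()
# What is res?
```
118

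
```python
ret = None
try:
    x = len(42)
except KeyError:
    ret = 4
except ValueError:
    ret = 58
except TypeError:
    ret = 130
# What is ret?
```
130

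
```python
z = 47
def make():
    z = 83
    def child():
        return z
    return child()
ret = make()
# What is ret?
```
83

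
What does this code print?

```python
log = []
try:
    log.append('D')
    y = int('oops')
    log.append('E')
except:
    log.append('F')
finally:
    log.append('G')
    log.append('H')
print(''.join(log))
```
DFGH

Code before exception runs, then except, then all of finally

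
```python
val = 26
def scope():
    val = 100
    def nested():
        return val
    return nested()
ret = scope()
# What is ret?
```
100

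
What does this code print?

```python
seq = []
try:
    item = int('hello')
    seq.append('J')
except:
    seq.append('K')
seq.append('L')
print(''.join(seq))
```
KL

Exception raised in try, caught by bare except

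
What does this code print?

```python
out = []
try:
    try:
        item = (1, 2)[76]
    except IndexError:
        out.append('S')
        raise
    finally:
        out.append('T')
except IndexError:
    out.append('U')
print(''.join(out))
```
STU

finally runs before re-raised exception propagates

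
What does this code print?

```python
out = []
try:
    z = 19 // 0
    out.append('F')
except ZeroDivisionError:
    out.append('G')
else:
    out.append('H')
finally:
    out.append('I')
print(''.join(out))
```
GI

Exception: except runs, else skipped, finally runs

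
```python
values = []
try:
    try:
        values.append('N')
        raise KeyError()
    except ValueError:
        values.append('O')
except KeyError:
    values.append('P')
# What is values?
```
['N', 'P']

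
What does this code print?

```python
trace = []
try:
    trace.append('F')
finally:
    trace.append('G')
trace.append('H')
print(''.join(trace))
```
FGH

try/finally without except, no exception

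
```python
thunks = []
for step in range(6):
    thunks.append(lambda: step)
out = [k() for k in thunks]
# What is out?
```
[5, 5, 5, 5, 5, 5]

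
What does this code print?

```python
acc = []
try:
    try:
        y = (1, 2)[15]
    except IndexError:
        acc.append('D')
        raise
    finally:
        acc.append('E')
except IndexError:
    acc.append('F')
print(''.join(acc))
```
DEF

finally runs before re-raised exception propagates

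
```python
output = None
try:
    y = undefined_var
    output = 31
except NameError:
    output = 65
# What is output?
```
65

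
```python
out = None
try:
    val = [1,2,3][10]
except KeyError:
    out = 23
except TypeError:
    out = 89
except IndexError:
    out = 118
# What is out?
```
118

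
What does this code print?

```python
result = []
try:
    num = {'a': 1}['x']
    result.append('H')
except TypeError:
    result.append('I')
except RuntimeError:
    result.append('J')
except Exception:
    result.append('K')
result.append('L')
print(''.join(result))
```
KL

KeyError not specifically caught, falls to Exception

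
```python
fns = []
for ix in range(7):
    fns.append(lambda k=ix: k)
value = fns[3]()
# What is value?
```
3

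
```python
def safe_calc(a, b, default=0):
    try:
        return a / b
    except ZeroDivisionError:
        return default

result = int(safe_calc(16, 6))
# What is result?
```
2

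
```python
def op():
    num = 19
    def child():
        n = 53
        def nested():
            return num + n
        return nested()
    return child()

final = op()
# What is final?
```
72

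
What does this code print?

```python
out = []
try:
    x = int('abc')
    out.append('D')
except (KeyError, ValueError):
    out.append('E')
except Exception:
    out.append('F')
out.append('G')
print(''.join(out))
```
EG

ValueError matches tuple containing it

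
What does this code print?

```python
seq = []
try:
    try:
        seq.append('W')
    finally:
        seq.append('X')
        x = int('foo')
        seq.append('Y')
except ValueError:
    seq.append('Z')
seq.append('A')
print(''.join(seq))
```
WXZA

Exception in inner finally caught by outer except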